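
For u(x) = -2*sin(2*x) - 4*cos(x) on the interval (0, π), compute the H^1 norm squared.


||u||_{H^1(0,π)}^2 = 128/3 + 26*π

u'(x) = 4*sin(x) - 4*cos(2*x).
Expand u² and (u')² and integrate term by term on (0, π), using: for integers n ≥ 1, ∫_0^π sin²(nx) dx = ∫_0^π cos²(nx) dx = π/2; for n ≠ n', ∫_0^π sin(nx)sin(n'x) dx = ∫_0^π cos(nx)cos(n'x) dx = 0; and by product-to-sum, ∫_0^π sin(nx)cos(n'x) dx = ½∫_0^π [sin((n+n')x) + sin((n−n')x)] dx, which is 0 when n+n' is even and 2n/(n²−n'²) when n+n' is odd (it need not vanish on (0, π)).
  u² squared terms: (-4)²·∫cos(x)² dx = 16·π/2 = 8*π;  (-2)²·∫sin(2x)² dx = 4·π/2 = 2*π.
  u² cross terms: 2·(-4)·(-2)·∫cos(x)·sin(2x) dx = 16·(4/3) = 64/3.
  So ∫_0^π u² dx = 8*π + 2*π + 64/3 = 64/3 + 10*π.
  (u')² squared terms: (-4)²·∫cos(2x)² dx = 16·π/2 = 8*π;  (4)²·∫sin(x)² dx = 16·π/2 = 8*π.
  (u')² cross terms: 2·(-4)·(4)·∫cos(2x)·sin(x) dx = -32·(-2/3) = 64/3.
  So ∫_0^π (u')² dx = 8*π + 8*π + 64/3 = 64/3 + 16*π.
||u||_{H^1}^2 = (64/3 + 10*π) + (64/3 + 16*π) = 128/3 + 26*π.


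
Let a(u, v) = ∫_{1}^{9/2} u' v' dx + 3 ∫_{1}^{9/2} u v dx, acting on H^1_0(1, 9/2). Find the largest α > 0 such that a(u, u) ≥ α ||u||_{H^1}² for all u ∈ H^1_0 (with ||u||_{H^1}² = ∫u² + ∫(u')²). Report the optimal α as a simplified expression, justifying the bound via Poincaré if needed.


α = 1

Coercivity of a(·,·) on H^1_0(1, 9/2) means a(u, u) ≥ α ||u||_{H^1}² for every u ∈ H^1_0.
The interval has length L = 7/2, and Poincaré/coercivity depend only on L. Here a(u, u) = ∫(u')² + (3)·∫u².
Here c = 3 ≥ 1, so a(u,u) = ∫(u')² + c∫u² ≥ ∫(u')² + ∫u² = ||u||_{H^1}², i.e. α = 1 works. No larger α is possible: a(u,u) ≥ α||u||_{H^1}² means (1−α)∫(u')² ≥ (α−c)∫u², and for the modes u_n = sin(nπ(x−x₀)/L) (x₀ the left endpoint) one has ∫u_n²/∫(u_n')² = (L/(nπ))² → 0, so a(u_n,u_n)/||u_n||_{H^1}² → 1. Hence the optimal constant is α = 1.
Therefore α = 1.


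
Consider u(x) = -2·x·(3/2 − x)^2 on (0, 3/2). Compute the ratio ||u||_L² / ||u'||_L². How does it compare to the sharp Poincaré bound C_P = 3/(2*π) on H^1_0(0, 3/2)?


||u||_L² / ||u'||_L² = 3*sqrt(14)/28 < C_P = 3/(2*π).

u(x) = -2·x·(3/2 − x)^2, so u'(x) = 3*(1 - 2*x)*(x - 3/2).
u(x) = -2·x·(3/2 − x)^2 vanishes at x = 0 and x = 3/2, so u ∈ H^1_0(0, 3/2). Differentiate via the product rule and integrate the resulting polynomials term by term.
  ∫_0^3/2 u² dx = ∫_0^3/2 (4*x^6 - 24*x^5 + 54*x^4 - 54*x^3 + 81*x^2/4) dx. Term by term:
    ∫_0^3/2 4*x^6 dx = 2187/224;  ∫_0^3/2 -24*x^5 dx = -729/16;  ∫_0^3/2 54*x^4 dx = 6561/80;
    ∫_0^3/2 -54*x^3 dx = -2187/32;  ∫_0^3/2 81*x^2/4 dx = 729/32.
  Sum: 2187/224 − 729/16 + 6561/80 − 2187/32 + 729/32 = 729/1120.
  ∫_0^3/2 (u')² dx = ∫_0^3/2 (36*x^4 - 144*x^3 + 198*x^2 - 108*x + 81/4) dx. Term by term:
    ∫_0^3/2 36*x^4 dx = 2187/40;  ∫_0^3/2 -144*x^3 dx = -729/4;  ∫_0^3/2 198*x^2 dx = 891/4;
    ∫_0^3/2 -108*x dx = -243/2;  ∫_0^3/2 81/4 dx = 243/8.
  Sum: 2187/40 − 729/4 + 891/4 − 243/2 + 243/8 = 81/20.
∫_0^3/2 u² dx = 729/1120, so ||u||_L² = 27*sqrt(70)/280.
∫_0^3/2 (u')² dx = 81/20, so ||u'||_L² = 9*sqrt(5)/10.
Ratio ||u||_L² / ||u'||_L² = 3*sqrt(14)/28.
Sharp Poincaré constant on H^1_0(0, 3/2) is C_P = L/π = 3/(2*π), achieved by sin(2*π/3·x).
A polynomial bump cannot attain the sharp Poincaré constant (only the first sine eigenfunction does), so the ratio is strictly less than C_P, consistent with ||u||_L² ≤ C_P ||u'||_L².


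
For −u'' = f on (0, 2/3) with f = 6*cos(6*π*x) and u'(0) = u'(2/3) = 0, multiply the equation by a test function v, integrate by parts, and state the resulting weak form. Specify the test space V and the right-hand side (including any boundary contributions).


V = H^1(0, 2/3) (no boundary constraint on v; u is determined up to an additive constant); weak form: ∫_0^2/3 u'v' dx = ∫_0^2/3 (6*cos(6*π*x)) v dx for all v ∈ V.

Multiply both sides by a test function v and integrate from 0 to 2/3:
  ∫_0^2/3 −u''(x) v(x) dx = ∫_0^2/3 f(x) v(x) dx.
Integrate the LHS by parts once:
  ∫_0^2/3 −u'' v dx = −[u'(x) v(x)]_0^2/3 + ∫_0^2/3 u'(x) v'(x) dx.
Thus ∫_0^2/3 u'(x) v'(x) dx = ∫_0^2/3 f(x) v(x) dx + [u'(x) v(x)]_0^2/3.
Choose V so that boundary terms are either known or forced to vanish.
u has homogeneous Neumann: u'(0) = u'(2/3) = 0. So [u' v]_0^2/3 = 0·v(2/3) − 0·v(0) = 0 for any v; take V = H^1(0, 2/3).
Weak formulation: find u (satisfying any essential BC) such that ∫_0^2/3 u'(x) v'(x) dx = ∫_0^2/3 f v dx for all v ∈ V (homogeneous Neumann, so boundary terms vanish).
Substituting f(x) = 6*cos(6*π*x), the right-hand side is ∫_0^2/3 (6*cos(6*π*x)) v dx.
Compatibility check (pure Neumann): taking v ≡ 1 ∈ V gives 0 = ∫_0^2/3 f dx + (0) − (0), i.e. ∫_0^2/3 f dx must equal u'(0) − u'(2/3) = 0. Indeed ∫_0^2/3 (6*cos(6*π*x)) dx = 0, so the data are compatible. The solution is then unique only up to an additive constant (fix it e.g. by requiring ∫_0^2/3 u dx = 0).


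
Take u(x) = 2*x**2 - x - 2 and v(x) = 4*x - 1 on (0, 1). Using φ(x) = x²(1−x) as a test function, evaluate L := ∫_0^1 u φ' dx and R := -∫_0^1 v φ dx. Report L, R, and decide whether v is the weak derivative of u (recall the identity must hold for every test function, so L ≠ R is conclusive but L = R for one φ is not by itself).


LHS = -7/60, RHS = -7/60. Yes, v = u' weakly.

u(x) = 2*x**2 - x - 2, classical derivative u'(x) = 4*x - 1.
φ(x) = x²(1−x), so φ'(x) = x*(2 - 3*x).
Note φ(0) = φ(1) = 0, so the boundary term u·φ vanishes.
LHS = ∫_0^1 u(x) φ'(x) dx = ∫_0^1 (-6*x^4 + 7*x^3 + 4*x^2 - 4*x) dx. Term by term:
  ∫_0^1 -6*x^4 dx = -6/5;  ∫_0^1 7*x^3 dx = 7/4;  ∫_0^1 4*x^2 dx = 4/3;
  ∫_0^1 -4*x dx = -2.
Sum: -6/5 + 7/4 + 4/3 − 2 = -7/60.
So LHS = -7/60.
∫_0^1 v(x) φ(x) dx = ∫_0^1 (-4*x^4 + 5*x^3 - x^2) dx. Term by term:
  ∫_0^1 -4*x^4 dx = -4/5;  ∫_0^1 5*x^3 dx = 5/4;  ∫_0^1 -x^2 dx = -1/3.
Sum: -4/5 + 5/4 − 1/3 = 7/60.
So RHS = -∫_0^1 v(x) φ(x) dx = -7/60.
LHS = RHS, so the identity holds for this test φ.
Moreover u is smooth here and v(x) = u'(x) = 4*x - 1 pointwise, so the identity holds for every test function. Hence v is the weak derivative of u.


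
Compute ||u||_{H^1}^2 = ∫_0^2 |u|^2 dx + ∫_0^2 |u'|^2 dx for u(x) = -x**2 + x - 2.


||u||_{H^1}^2 = 82/5

The H^1 norm (squared) on an interval (0, L) is
  ||u||_{H^1}^2 = ∫_0^L u(x)^2 dx + ∫_0^L u'(x)^2 dx.
Compute u'(x) = 1 - 2*x.
Then u(x)^2 = x**4 - 2*x**3 + 5*x**2 - 4*x + 4 and u'(x)^2 = 4*x**2 - 4*x + 1.
Integrate each monomial from 0 to 2 using ∫_0^2 c·x^n dx = c·2^(n+1)/(n+1):
  ∫_0^2 u(x)^2 dx = ∫_0^2 (x^4 - 2*x^3 + 5*x^2 - 4*x + 4) dx. Term by term:
    ∫_0^2 x^4 dx = 32/5;  ∫_0^2 -2*x^3 dx = -8;  ∫_0^2 5*x^2 dx = 40/3;
    ∫_0^2 -4*x dx = -8;  ∫_0^2 4 dx = 8.
  Sum: 32/5 − 8 + 40/3 − 8 + 8 = 176/15.
  ∫_0^2 u'(x)^2 dx = ∫_0^2 (4*x^2 - 4*x + 1) dx. Term by term:
    ∫_0^2 4*x^2 dx = 32/3;  ∫_0^2 -4*x dx = -8;  ∫_0^2 1 dx = 2.
  Sum: 32/3 − 8 + 2 = 14/3.
Adding: ||u||_{H^1}^2 = 176/15 + 14/3 = 82/5.


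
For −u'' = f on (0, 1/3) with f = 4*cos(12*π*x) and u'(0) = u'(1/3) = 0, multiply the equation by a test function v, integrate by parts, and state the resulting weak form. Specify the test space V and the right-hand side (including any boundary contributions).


V = H^1(0, 1/3) (no boundary constraint on v; u is determined up to an additive constant); weak form: ∫_0^1/3 u'v' dx = ∫_0^1/3 (4*cos(12*π*x)) v dx for all v ∈ V.

Multiply both sides by a test function v and integrate from 0 to 1/3:
  ∫_0^1/3 −u''(x) v(x) dx = ∫_0^1/3 f(x) v(x) dx.
Integrate the LHS by parts once:
  ∫_0^1/3 −u'' v dx = −[u'(x) v(x)]_0^1/3 + ∫_0^1/3 u'(x) v'(x) dx.
Thus ∫_0^1/3 u'(x) v'(x) dx = ∫_0^1/3 f(x) v(x) dx + [u'(x) v(x)]_0^1/3.
Choose V so that boundary terms are either known or forced to vanish.
u has homogeneous Neumann: u'(0) = u'(1/3) = 0. So [u' v]_0^1/3 = 0·v(1/3) − 0·v(0) = 0 for any v; take V = H^1(0, 1/3).
Weak formulation: find u (satisfying any essential BC) such that ∫_0^1/3 u'(x) v'(x) dx = ∫_0^1/3 f v dx for all v ∈ V (homogeneous Neumann, so boundary terms vanish).
Substituting f(x) = 4*cos(12*π*x), the right-hand side is ∫_0^1/3 (4*cos(12*π*x)) v dx.
Compatibility check (pure Neumann): taking v ≡ 1 ∈ V gives 0 = ∫_0^1/3 f dx + (0) − (0), i.e. ∫_0^1/3 f dx must equal u'(0) − u'(1/3) = 0. Indeed ∫_0^1/3 (4*cos(12*π*x)) dx = 0, so the data are compatible. The solution is then unique only up to an additive constant (fix it e.g. by requiring ∫_0^1/3 u dx = 0).


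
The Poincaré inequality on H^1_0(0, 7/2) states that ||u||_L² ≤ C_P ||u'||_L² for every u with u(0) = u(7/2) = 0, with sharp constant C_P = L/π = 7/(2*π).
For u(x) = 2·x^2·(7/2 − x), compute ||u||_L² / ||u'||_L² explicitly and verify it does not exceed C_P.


||u||_L² / ||u'||_L² = sqrt(14)/4 < C_P = 7/(2*π).

u(x) = 2·x^2·(7/2 − x), so u'(x) = 2*x*(7 - 3*x).
u(x) = 2·x^2·(7/2 − x) vanishes at x = 0 and x = 7/2, so u ∈ H^1_0(0, 7/2). Differentiate via the product rule and integrate the resulting polynomials term by term.
  ∫_0^7/2 u² dx = ∫_0^7/2 (4*x^6 - 28*x^5 + 49*x^4) dx. Term by term:
    ∫_0^7/2 4*x^6 dx = 117649/32;  ∫_0^7/2 -28*x^5 dx = -823543/96;  ∫_0^7/2 49*x^4 dx = 823543/160.
  Sum: 117649/32 − 823543/96 + 823543/160 = 117649/480.
  ∫_0^7/2 (u')² dx = ∫_0^7/2 (36*x^4 - 168*x^3 + 196*x^2) dx. Term by term:
    ∫_0^7/2 36*x^4 dx = 151263/40;  ∫_0^7/2 -168*x^3 dx = -50421/8;  ∫_0^7/2 196*x^2 dx = 16807/6.
  Sum: 151263/40 − 50421/8 + 16807/6 = 16807/60.
∫_0^7/2 u² dx = 117649/480, so ||u||_L² = 343*sqrt(30)/120.
∫_0^7/2 (u')² dx = 16807/60, so ||u'||_L² = 49*sqrt(105)/30.
Ratio ||u||_L² / ||u'||_L² = sqrt(14)/4.
Sharp Poincaré constant on H^1_0(0, 7/2) is C_P = L/π = 7/(2*π), achieved by sin(2*π/7·x).
A polynomial bump cannot attain the sharp Poincaré constant (only the first sine eigenfunction does), so the ratio is strictly less than C_P, consistent with ||u||_L² ≤ C_P ||u'||_L².


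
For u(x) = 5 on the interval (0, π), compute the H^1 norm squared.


||u||_{H^1(0,π)}^2 = 25*π

u'(x) = 0.
Expand u² and (u')² and integrate term by term on (0, π), using: for integers n ≥ 1, ∫_0^π sin²(nx) dx = ∫_0^π cos²(nx) dx = π/2; for n ≠ n', ∫_0^π sin(nx)sin(n'x) dx = ∫_0^π cos(nx)cos(n'x) dx = 0; and by product-to-sum, ∫_0^π sin(nx)cos(n'x) dx = ½∫_0^π [sin((n+n')x) + sin((n−n')x)] dx, which is 0 when n+n' is even and 2n/(n²−n'²) when n+n' is odd (it need not vanish on (0, π)). For the constant mode: ∫_0^π 1 dx = π, ∫_0^π cos(nx) dx = 0, ∫_0^π sin(nx) dx = (1−(−1)^n)/n.
  u² squared terms: (5)²·∫1 dx = 25·π = 25*π.
  So ∫_0^π u² dx = 25*π.
  u' ≡ 0, so ∫_0^π (u')² dx = 0.
||u||_{H^1}^2 = (25*π) + (0) = 25*π.


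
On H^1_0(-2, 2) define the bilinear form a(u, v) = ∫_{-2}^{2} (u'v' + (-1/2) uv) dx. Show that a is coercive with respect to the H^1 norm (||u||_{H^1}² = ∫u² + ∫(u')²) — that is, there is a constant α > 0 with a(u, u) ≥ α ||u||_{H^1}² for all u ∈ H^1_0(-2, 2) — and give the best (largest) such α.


α = (-8 + π^2)/(π^2 + 16)

Coercivity of a(·,·) on H^1_0(-2, 2) means a(u, u) ≥ α ||u||_{H^1}² for every u ∈ H^1_0.
The interval has length L = 4, and Poincaré/coercivity depend only on L. Here a(u, u) = ∫(u')² + (-1/2)·∫u².
Here c = -1/2 < 0 with |c| < (π/L)² = π^2/16, so coercivity still holds. The condition a(u,u) ≥ α||u||_{H^1}² reads (1−α)∫(u')² ≥ (α−c)∫u². Any admissible α is ≤ 1 (rapidly oscillating u have ∫u²/∫(u')² → 0), and α = 1 would force 0 ≥ (1−c)∫u², impossible since c < 1; so 1−α > 0. By the sharp Poincaré inequality on H^1_0 of an interval of length L, ∫(u')² ≥ (π/L)²∫u² with equality for the first sine mode sin(π(x−x₀)/L) (x₀ the left endpoint), so the inequality holds for all u iff (1−α)(π/L)² ≥ α − c, i.e. α ≤ ((π/L)² + c)/((π/L)² + 1) = (1 + c(L/π)²)/(1 + (L/π)²). (Direct route, valid since c ≤ 0: Poincaré gives c∫u² ≥ c(L/π)²∫(u')², so a(u,u) ≥ (1 + c(L/π)²)∫(u')², while ||u||_{H^1}² ≤ (1 + (L/π)²)∫(u')²; dividing yields the same α.) With (π/L)² = π^2/16 and c = -1/2, the largest admissible constant is α = ((π/L)² + c)/((π/L)² + 1).
Simplifying, α = (-8 + π^2)/(π^2 + 16).


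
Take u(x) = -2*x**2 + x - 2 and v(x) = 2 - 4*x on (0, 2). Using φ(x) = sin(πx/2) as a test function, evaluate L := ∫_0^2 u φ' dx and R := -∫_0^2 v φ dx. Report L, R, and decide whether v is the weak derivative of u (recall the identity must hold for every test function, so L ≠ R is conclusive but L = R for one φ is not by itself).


LHS = 12/π, RHS = 8/π. No, v is not the weak derivative of u.

u(x) = -2*x**2 + x - 2, classical derivative u'(x) = 1 - 4*x.
φ(x) = sin(πx/2), so φ'(x) = π*cos(π*x/2)/2.
Note φ(0) = φ(2) = 0, so the boundary term u·φ vanishes.
LHS = ∫_0^2 u(x) φ'(x) dx = ∫_0^2 (-π*x^2*cos(π*x/2) + π*x*cos(π*x/2)/2 - π*cos(π*x/2)) dx. Term by term:
  ∫_0^2 -π*cos(π*x/2) dx = 0;  ∫_0^2 π*x*cos(π*x/2)/2 dx = -4/π;  ∫_0^2 -π*x^2*cos(π*x/2) dx = 16/π.
Sum: 0 − 4/π + 16/π = 12/π.
So LHS = 12/π.
∫_0^2 v(x) φ(x) dx = ∫_0^2 (-4*x*sin(π*x/2) + 2*sin(π*x/2)) dx. Term by term:
  ∫_0^2 2*sin(π*x/2) dx = 8/π;  ∫_0^2 -4*x*sin(π*x/2) dx = -16/π.
Sum: 8/π − 16/π = -8/π.
So RHS = -∫_0^2 v(x) φ(x) dx = 8/π.
LHS − RHS = 4/π ≠ 0, so the identity fails.
(For a valid weak derivative the identity must hold for EVERY test function, in particular this one. The failure shows v is NOT the weak derivative of u.)
Correct weak derivative would be u'(x) = 1 - 4*x.


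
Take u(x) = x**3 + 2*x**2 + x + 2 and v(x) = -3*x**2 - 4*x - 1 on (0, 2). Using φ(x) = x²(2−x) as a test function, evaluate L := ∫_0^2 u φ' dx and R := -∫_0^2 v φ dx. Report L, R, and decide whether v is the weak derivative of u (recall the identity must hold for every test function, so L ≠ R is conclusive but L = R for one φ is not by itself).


LHS = -212/15, RHS = 212/15. No, v is not the weak derivative of u.

u(x) = x**3 + 2*x**2 + x + 2, classical derivative u'(x) = 3*x**2 + 4*x + 1.
φ(x) = x²(2−x), so φ'(x) = x*(4 - 3*x).
Note φ(0) = φ(2) = 0, so the boundary term u·φ vanishes.
LHS = ∫_0^2 u(x) φ'(x) dx = ∫_0^2 (-3*x^5 - 2*x^4 + 5*x^3 - 2*x^2 + 8*x) dx. Term by term:
  ∫_0^2 -3*x^5 dx = -32;  ∫_0^2 -2*x^4 dx = -64/5;  ∫_0^2 5*x^3 dx = 20;
  ∫_0^2 -2*x^2 dx = -16/3;  ∫_0^2 8*x dx = 16.
Sum: -32 − 64/5 + 20 − 16/3 + 16 = -212/15.
So LHS = -212/15.
∫_0^2 v(x) φ(x) dx = ∫_0^2 (3*x^5 - 2*x^4 - 7*x^3 - 2*x^2) dx. Term by term:
  ∫_0^2 3*x^5 dx = 32;  ∫_0^2 -2*x^4 dx = -64/5;  ∫_0^2 -7*x^3 dx = -28;
  ∫_0^2 -2*x^2 dx = -16/3.
Sum: 32 − 64/5 − 28 − 16/3 = -212/15.
So RHS = -∫_0^2 v(x) φ(x) dx = 212/15.
LHS − RHS = -424/15 ≠ 0, so the identity fails.
(For a valid weak derivative the identity must hold for EVERY test function, in particular this one. The failure shows v is NOT the weak derivative of u.)
Correct weak derivative would be u'(x) = 3*x**2 + 4*x + 1.


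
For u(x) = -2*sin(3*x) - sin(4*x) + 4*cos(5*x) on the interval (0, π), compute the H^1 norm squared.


||u||_{H^1(0,π)}^2 = 1664/9 + 473*π/2

u'(x) = -20*sin(5*x) - 6*cos(3*x) - 4*cos(4*x).
Expand u² and (u')² and integrate term by term on (0, π), using: for integers n ≥ 1, ∫_0^π sin²(nx) dx = ∫_0^π cos²(nx) dx = π/2; for n ≠ n', ∫_0^π sin(nx)sin(n'x) dx = ∫_0^π cos(nx)cos(n'x) dx = 0; and by product-to-sum, ∫_0^π sin(nx)cos(n'x) dx = ½∫_0^π [sin((n+n')x) + sin((n−n')x)] dx, which is 0 when n+n' is even and 2n/(n²−n'²) when n+n' is odd (it need not vanish on (0, π)).
  u² squared terms: (-1)²·∫sin(4x)² dx = 1·π/2 = π/2;  (-2)²·∫sin(3x)² dx = 4·π/2 = 2*π;  (4)²·∫cos(5x)² dx = 16·π/2 = 8*π.
  u² cross terms: 2·(-1)·(-2)·∫sin(4x)·sin(3x) dx = 4·(0) = 0;  2·(-1)·(4)·∫sin(4x)·cos(5x) dx = -8·(-8/9) = 64/9;  2·(-2)·(4)·∫sin(3x)·cos(5x) dx = -16·(0) = 0.
  So ∫_0^π u² dx = π/2 + 2*π + 8*π + 0 + 64/9 + 0 = 64/9 + 21*π/2.
  (u')² squared terms: (-20)²·∫sin(5x)² dx = 400·π/2 = 200*π;  (-6)²·∫cos(3x)² dx = 36·π/2 = 18*π;  (-4)²·∫cos(4x)² dx = 16·π/2 = 8*π.
  (u')² cross terms: 2·(-20)·(-6)·∫sin(5x)·cos(3x) dx = 240·(0) = 0;  2·(-20)·(-4)·∫sin(5x)·cos(4x) dx = 160·(10/9) = 1600/9;  2·(-6)·(-4)·∫cos(3x)·cos(4x) dx = 48·(0) = 0.
  So ∫_0^π (u')² dx = 200*π + 18*π + 8*π + 0 + 1600/9 + 0 = 1600/9 + 226*π.
||u||_{H^1}^2 = (64/9 + 21*π/2) + (1600/9 + 226*π) = 1664/9 + 473*π/2.


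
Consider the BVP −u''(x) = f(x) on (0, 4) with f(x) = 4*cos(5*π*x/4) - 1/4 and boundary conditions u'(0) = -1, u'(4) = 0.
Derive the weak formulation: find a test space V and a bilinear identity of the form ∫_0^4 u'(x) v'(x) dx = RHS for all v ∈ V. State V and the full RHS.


V = H^1(0, 4) (v unrestricted at boundary; u is determined up to an additive constant); weak form: ∫_0^4 u'v' dx = ∫_0^4 (4*cos(5*π*x/4) - 1/4) v dx + v(0) for all v ∈ V.

Multiply both sides by a test function v and integrate from 0 to 4:
  ∫_0^4 −u''(x) v(x) dx = ∫_0^4 f(x) v(x) dx.
Integrate the LHS by parts once:
  ∫_0^4 −u'' v dx = −[u'(x) v(x)]_0^4 + ∫_0^4 u'(x) v'(x) dx.
Thus ∫_0^4 u'(x) v'(x) dx = ∫_0^4 f(x) v(x) dx + [u'(x) v(x)]_0^4.
Choose V so that boundary terms are either known or forced to vanish.
u has inhomogeneous Neumann u'(0) = -1, u'(4) = 0. [u' v]_0^4 = (0)·v(4) − (-1)·v(0) = v(0). Take V = H^1(0, 4); boundary term becomes part of RHS.
Weak formulation: find u (satisfying any essential BC) such that ∫_0^4 u'(x) v'(x) dx = ∫_0^4 f v dx + v(0) for all v ∈ V (Neumann data are natural BCs: they enter the RHS as boundary terms).
Substituting f(x) = 4*cos(5*π*x/4) - 1/4, the right-hand side is ∫_0^4 (4*cos(5*π*x/4) - 1/4) v dx + v(0).
Compatibility check (pure Neumann): taking v ≡ 1 ∈ V gives 0 = ∫_0^4 f dx + (0) − (-1), i.e. ∫_0^4 f dx must equal u'(0) − u'(4) = -1. Indeed ∫_0^4 (4*cos(5*π*x/4) - 1/4) dx = -1, so the data are compatible. The solution is then unique only up to an additive constant (fix it e.g. by requiring ∫_0^4 u dx = 0).


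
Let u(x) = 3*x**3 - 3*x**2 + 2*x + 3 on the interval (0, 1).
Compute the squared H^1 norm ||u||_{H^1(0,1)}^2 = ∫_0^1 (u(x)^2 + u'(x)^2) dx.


||u||_{H^1}^2 = 4099/210

The H^1 norm (squared) on an interval (0, L) is
  ||u||_{H^1}^2 = ∫_0^L u(x)^2 dx + ∫_0^L u'(x)^2 dx.
Compute u'(x) = 9*x**2 - 6*x + 2.
Then u(x)^2 = 9*x**6 - 18*x**5 + 21*x**4 + 6*x**3 - 14*x**2 + 12*x + 9 and u'(x)^2 = 81*x**4 - 108*x**3 + 72*x**2 - 24*x + 4.
Integrate each monomial from 0 to 1 using ∫_0^1 c·x^n dx = c·1^(n+1)/(n+1):
  ∫_0^1 u(x)^2 dx = ∫_0^1 (9*x^6 - 18*x^5 + 21*x^4 + 6*x^3 - 14*x^2 + 12*x + 9) dx. Term by term:
    ∫_0^1 9*x^6 dx = 9/7;  ∫_0^1 -18*x^5 dx = -3;  ∫_0^1 21*x^4 dx = 21/5;
    ∫_0^1 6*x^3 dx = 3/2;  ∫_0^1 -14*x^2 dx = -14/3;  ∫_0^1 12*x dx = 6;
    ∫_0^1 9 dx = 9.
  Sum: 9/7 − 3 + 21/5 + 3/2 − 14/3 + 6 + 9 = 3007/210.
  ∫_0^1 u'(x)^2 dx = ∫_0^1 (81*x^4 - 108*x^3 + 72*x^2 - 24*x + 4) dx. Term by term:
    ∫_0^1 81*x^4 dx = 81/5;  ∫_0^1 -108*x^3 dx = -27;  ∫_0^1 72*x^2 dx = 24;
    ∫_0^1 -24*x dx = -12;  ∫_0^1 4 dx = 4.
  Sum: 81/5 − 27 + 24 − 12 + 4 = 26/5.
Adding: ||u||_{H^1}^2 = 3007/210 + 26/5 = 4099/210.


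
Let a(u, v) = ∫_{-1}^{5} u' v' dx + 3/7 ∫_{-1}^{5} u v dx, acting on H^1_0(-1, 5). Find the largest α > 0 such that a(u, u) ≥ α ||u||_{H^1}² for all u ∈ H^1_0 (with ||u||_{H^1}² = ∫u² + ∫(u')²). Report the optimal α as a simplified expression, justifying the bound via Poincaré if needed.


α = (π^2 + 108/7)/(π^2 + 36)

Coercivity of a(·,·) on H^1_0(-1, 5) means a(u, u) ≥ α ||u||_{H^1}² for every u ∈ H^1_0.
The interval has length L = 6, and Poincaré/coercivity depend only on L. Here a(u, u) = ∫(u')² + (3/7)·∫u².
Here 0 < c = 3/7 < 1. The condition a(u,u) ≥ α||u||_{H^1}² reads (1−α)∫(u')² ≥ (α−c)∫u². Any admissible α is ≤ 1 (rapidly oscillating u have ∫u²/∫(u')² → 0), and α = 1 would force 0 ≥ (1−c)∫u², impossible since c < 1; so 1−α > 0. By the sharp Poincaré inequality on H^1_0 of an interval of length L, ∫(u')² ≥ (π/L)²∫u² with equality for the first sine mode sin(π(x−x₀)/L) (x₀ the left endpoint), so the inequality holds for all u iff (1−α)(π/L)² ≥ α − c, i.e. α ≤ ((π/L)² + c)/((π/L)² + 1) = (1 + c(L/π)²)/(1 + (L/π)²). With (π/L)² = π^2/36 and c = 3/7, the largest admissible constant is α = ((π/L)² + c)/((π/L)² + 1).
Simplifying, α = (π^2 + 108/7)/(π^2 + 36).


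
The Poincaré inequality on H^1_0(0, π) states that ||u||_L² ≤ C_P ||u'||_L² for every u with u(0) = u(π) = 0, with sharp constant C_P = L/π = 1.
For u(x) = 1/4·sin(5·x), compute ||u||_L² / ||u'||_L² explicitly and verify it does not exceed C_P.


||u||_L² / ||u'||_L² = 1/5 < C_P = 1.

u(x) = 1/4·sin(5·x), so u'(x) = 5*cos(5*x)/4.
Writing u(x) = A·sin(kπx/L) with A = 1/4 and k = 5, use ∫_0^L sin²(kπx/L) dx = L/2 and ∫_0^L cos²(kπx/L) dx = L/2.
u² = 1/16·sin²(5·x) and (u')² = 25/16·cos²(5·x), and each of sin², cos² integrates to L/2 = π/2 over (0, π).
∫_0^π u² dx = π/32, so ||u||_L² = sqrt(2)*sqrt(π)/8.
∫_0^π (u')² dx = 25*π/32, so ||u'||_L² = 5*sqrt(2)*sqrt(π)/8.
Ratio ||u||_L² / ||u'||_L² = 1/5.
Sharp Poincaré constant on H^1_0(0, π) is C_P = L/π = 1, achieved by sin(x).
This is the k = 5 harmonic; the ratio L/(kπ) is strictly less than C_P = L/π, consistent with the sharp inequality ||u||_L² ≤ C_P ||u'||_L².


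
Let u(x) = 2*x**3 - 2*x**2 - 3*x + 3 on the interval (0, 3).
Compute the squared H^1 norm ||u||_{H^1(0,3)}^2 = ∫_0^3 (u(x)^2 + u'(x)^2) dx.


||u||_{H^1}^2 = 35928/35

The H^1 norm (squared) on an interval (0, L) is
  ||u||_{H^1}^2 = ∫_0^L u(x)^2 dx + ∫_0^L u'(x)^2 dx.
Compute u'(x) = 6*x**2 - 4*x - 3.
Then u(x)^2 = 4*x**6 - 8*x**5 - 8*x**4 + 24*x**3 - 3*x**2 - 18*x + 9 and u'(x)^2 = 36*x**4 - 48*x**3 - 20*x**2 + 24*x + 9.
Integrate each monomial from 0 to 3 using ∫_0^3 c·x^n dx = c·3^(n+1)/(n+1):
  ∫_0^3 u(x)^2 dx = ∫_0^3 (4*x^6 - 8*x^5 - 8*x^4 + 24*x^3 - 3*x^2 - 18*x + 9) dx. Term by term:
    ∫_0^3 4*x^6 dx = 8748/7;  ∫_0^3 -8*x^5 dx = -972;  ∫_0^3 -8*x^4 dx = -1944/5;
    ∫_0^3 24*x^3 dx = 486;  ∫_0^3 -3*x^2 dx = -27;  ∫_0^3 -18*x dx = -81;
    ∫_0^3 9 dx = 27.
  Sum: 8748/7 − 972 − 1944/5 + 486 − 27 − 81 + 27 = 10287/35.
  ∫_0^3 u'(x)^2 dx = ∫_0^3 (36*x^4 - 48*x^3 - 20*x^2 + 24*x + 9) dx. Term by term:
    ∫_0^3 36*x^4 dx = 8748/5;  ∫_0^3 -48*x^3 dx = -972;  ∫_0^3 -20*x^2 dx = -180;
    ∫_0^3 24*x dx = 108;  ∫_0^3 9 dx = 27.
  Sum: 8748/5 − 972 − 180 + 108 + 27 = 3663/5.
Adding: ||u||_{H^1}^2 = 10287/35 + 3663/5 = 35928/35.


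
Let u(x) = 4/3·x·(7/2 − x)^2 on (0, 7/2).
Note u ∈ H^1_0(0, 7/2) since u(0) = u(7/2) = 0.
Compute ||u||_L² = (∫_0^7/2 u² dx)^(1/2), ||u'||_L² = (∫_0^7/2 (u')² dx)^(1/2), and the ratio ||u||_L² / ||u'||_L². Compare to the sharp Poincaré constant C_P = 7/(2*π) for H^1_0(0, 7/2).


||u||_L² / ||u'||_L² = sqrt(14)/4 < C_P = 7/(2*π).

u(x) = 4/3·x·(7/2 − x)^2, so u'(x) = 4*x^2 - 56*x/3 + 49/3.
u(x) = 4/3·x·(7/2 − x)^2 vanishes at x = 0 and x = 7/2, so u ∈ H^1_0(0, 7/2). Differentiate via the product rule and integrate the resulting polynomials term by term.
  ∫_0^7/2 u² dx = ∫_0^7/2 (16*x^6/9 - 224*x^5/9 + 392*x^4/3 - 2744*x^3/9 + 2401*x^2/9) dx. Term by term:
    ∫_0^7/2 16*x^6/9 dx = 117649/72;  ∫_0^7/2 -224*x^5/9 dx = -823543/108;  ∫_0^7/2 392*x^4/3 dx = 823543/60;
    ∫_0^7/2 -2744*x^3/9 dx = -823543/72;  ∫_0^7/2 2401*x^2/9 dx = 823543/216.
  Sum: 117649/72 − 823543/108 + 823543/60 − 823543/72 + 823543/216 = 117649/1080.
  ∫_0^7/2 (u')² dx = ∫_0^7/2 (16*x^4 - 448*x^3/3 + 4312*x^2/9 - 5488*x/9 + 2401/9) dx. Term by term:
    ∫_0^7/2 16*x^4 dx = 16807/10;  ∫_0^7/2 -448*x^3/3 dx = -16807/3;  ∫_0^7/2 4312*x^2/9 dx = 184877/27;
    ∫_0^7/2 -5488*x/9 dx = -33614/9;  ∫_0^7/2 2401/9 dx = 16807/18.
  Sum: 16807/10 − 16807/3 + 184877/27 − 33614/9 + 16807/18 = 16807/135.
∫_0^7/2 u² dx = 117649/1080, so ||u||_L² = 343*sqrt(30)/180.
∫_0^7/2 (u')² dx = 16807/135, so ||u'||_L² = 49*sqrt(105)/45.
Ratio ||u||_L² / ||u'||_L² = sqrt(14)/4.
Sharp Poincaré constant on H^1_0(0, 7/2) is C_P = L/π = 7/(2*π), achieved by sin(2*π/7·x).
A polynomial bump cannot attain the sharp Poincaré constant (only the first sine eigenfunction does), so the ratio is strictly less than C_P, consistent with ||u||_L² ≤ C_P ||u'||_L².


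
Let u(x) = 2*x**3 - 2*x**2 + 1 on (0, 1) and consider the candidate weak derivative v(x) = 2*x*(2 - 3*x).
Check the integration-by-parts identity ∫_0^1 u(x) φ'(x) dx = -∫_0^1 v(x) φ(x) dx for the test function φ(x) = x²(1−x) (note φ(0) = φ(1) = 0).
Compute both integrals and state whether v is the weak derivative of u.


LHS = 0, RHS = 0. No, v is not the weak derivative of u.

u(x) = 2*x**3 - 2*x**2 + 1, classical derivative u'(x) = 6*x**2 - 4*x.
φ(x) = x²(1−x), so φ'(x) = x*(2 - 3*x).
Note φ(0) = φ(1) = 0, so the boundary term u·φ vanishes.
LHS = ∫_0^1 u(x) φ'(x) dx = ∫_0^1 (-6*x^5 + 10*x^4 - 4*x^3 - 3*x^2 + 2*x) dx. Term by term:
  ∫_0^1 -6*x^5 dx = -1;  ∫_0^1 10*x^4 dx = 2;  ∫_0^1 -4*x^3 dx = -1;
  ∫_0^1 -3*x^2 dx = -1;  ∫_0^1 2*x dx = 1.
Sum: -1 + 2 − 1 − 1 + 1 = 0.
So LHS = 0.
∫_0^1 v(x) φ(x) dx = ∫_0^1 (6*x^5 - 10*x^4 + 4*x^3) dx. Term by term:
  ∫_0^1 6*x^5 dx = 1;  ∫_0^1 -10*x^4 dx = -2;  ∫_0^1 4*x^3 dx = 1.
Sum: 1 − 2 + 1 = 0.
So RHS = -∫_0^1 v(x) φ(x) dx = 0.
LHS = RHS, so the identity holds for this particular φ. But this is necessary, not sufficient: a weak derivative must satisfy the identity for EVERY test function in C_c^∞(0, 1).
Here u is smooth, so its weak derivative equals its classical derivative u'(x) = 6*x**2 - 4*x. Since v(x) = 2*x*(2 - 3*x) ≠ u'(x), v is NOT the weak derivative of u — the agreement for this single φ is a coincidence (the difference v − u' happens to be L²-orthogonal to this φ).


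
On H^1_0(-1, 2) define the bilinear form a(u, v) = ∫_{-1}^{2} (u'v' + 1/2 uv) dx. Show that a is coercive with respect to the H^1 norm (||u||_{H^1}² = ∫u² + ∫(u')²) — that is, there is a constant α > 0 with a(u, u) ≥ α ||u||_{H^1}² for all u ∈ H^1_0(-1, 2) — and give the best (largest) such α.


α = (9/2 + π^2)/(9 + π^2)

Coercivity of a(·,·) on H^1_0(-1, 2) means a(u, u) ≥ α ||u||_{H^1}² for every u ∈ H^1_0.
The interval has length L = 3, and Poincaré/coercivity depend only on L. Here a(u, u) = ∫(u')² + (1/2)·∫u².
Here 0 < c = 1/2 < 1. The condition a(u,u) ≥ α||u||_{H^1}² reads (1−α)∫(u')² ≥ (α−c)∫u². Any admissible α is ≤ 1 (rapidly oscillating u have ∫u²/∫(u')² → 0), and α = 1 would force 0 ≥ (1−c)∫u², impossible since c < 1; so 1−α > 0. By the sharp Poincaré inequality on H^1_0 of an interval of length L, ∫(u')² ≥ (π/L)²∫u² with equality for the first sine mode sin(π(x−x₀)/L) (x₀ the left endpoint), so the inequality holds for all u iff (1−α)(π/L)² ≥ α − c, i.e. α ≤ ((π/L)² + c)/((π/L)² + 1) = (1 + c(L/π)²)/(1 + (L/π)²). With (π/L)² = π^2/9 and c = 1/2, the largest admissible constant is α = ((π/L)² + c)/((π/L)² + 1).
Simplifying, α = (9/2 + π^2)/(9 + π^2).


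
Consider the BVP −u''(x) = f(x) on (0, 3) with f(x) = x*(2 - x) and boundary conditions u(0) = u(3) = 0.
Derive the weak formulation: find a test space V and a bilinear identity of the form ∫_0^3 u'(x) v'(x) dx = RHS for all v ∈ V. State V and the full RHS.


V = H^1_0(0, 3) (so v(0) = v(3) = 0); weak form: ∫_0^3 u'v' dx = ∫_0^3 (x*(2 - x)) v dx for all v ∈ V.

Multiply both sides by a test function v and integrate from 0 to 3:
  ∫_0^3 −u''(x) v(x) dx = ∫_0^3 f(x) v(x) dx.
Integrate the LHS by parts once:
  ∫_0^3 −u'' v dx = −[u'(x) v(x)]_0^3 + ∫_0^3 u'(x) v'(x) dx.
Thus ∫_0^3 u'(x) v'(x) dx = ∫_0^3 f(x) v(x) dx + [u'(x) v(x)]_0^3.
Choose V so that boundary terms are either known or forced to vanish.
u is Dirichlet: u(0) = u(3) = 0. Let V = H^1_0(0, 3); then v(0) = v(3) = 0, and [u' v]_0^3 = 0.
Weak formulation: find u (satisfying any essential BC) such that ∫_0^3 u'(x) v'(x) dx = ∫_0^3 f v dx for all v ∈ V.
Substituting f(x) = x*(2 - x), the right-hand side is ∫_0^3 (x*(2 - x)) v dx.


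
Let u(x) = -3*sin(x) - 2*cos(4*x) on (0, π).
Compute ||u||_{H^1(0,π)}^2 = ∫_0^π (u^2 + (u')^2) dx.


||u||_{H^1(0,π)}^2 = -136/5 + 43*π

u'(x) = 8*sin(4*x) - 3*cos(x).
Expand u² and (u')² and integrate term by term on (0, π), using: for integers n ≥ 1, ∫_0^π sin²(nx) dx = ∫_0^π cos²(nx) dx = π/2; for n ≠ n', ∫_0^π sin(nx)sin(n'x) dx = ∫_0^π cos(nx)cos(n'x) dx = 0; and by product-to-sum, ∫_0^π sin(nx)cos(n'x) dx = ½∫_0^π [sin((n+n')x) + sin((n−n')x)] dx, which is 0 when n+n' is even and 2n/(n²−n'²) when n+n' is odd (it need not vanish on (0, π)).
  u² squared terms: (-3)²·∫sin(x)² dx = 9·π/2 = 9*π/2;  (-2)²·∫cos(4x)² dx = 4·π/2 = 2*π.
  u² cross terms: 2·(-3)·(-2)·∫sin(x)·cos(4x) dx = 12·(-2/15) = -8/5.
  So ∫_0^π u² dx = 9*π/2 + 2*π − 8/5 = -8/5 + 13*π/2.
  (u')² squared terms: (-3)²·∫cos(x)² dx = 9·π/2 = 9*π/2;  (8)²·∫sin(4x)² dx = 64·π/2 = 32*π.
  (u')² cross terms: 2·(-3)·(8)·∫cos(x)·sin(4x) dx = -48·(8/15) = -128/5.
  So ∫_0^π (u')² dx = 9*π/2 + 32*π − 128/5 = -128/5 + 73*π/2.
||u||_{H^1}^2 = (-8/5 + 13*π/2) + (-128/5 + 73*π/2) = -136/5 + 43*π.


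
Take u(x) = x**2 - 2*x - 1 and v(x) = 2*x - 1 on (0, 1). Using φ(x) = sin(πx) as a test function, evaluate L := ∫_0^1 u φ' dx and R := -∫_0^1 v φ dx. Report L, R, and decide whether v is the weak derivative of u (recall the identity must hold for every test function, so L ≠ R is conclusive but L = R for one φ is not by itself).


LHS = 2/π, RHS = 0. No, v is not the weak derivative of u.

u(x) = x**2 - 2*x - 1, classical derivative u'(x) = 2*x - 2.
φ(x) = sin(πx), so φ'(x) = π*cos(π*x).
Note φ(0) = φ(1) = 0, so the boundary term u·φ vanishes.
LHS = ∫_0^1 u(x) φ'(x) dx = ∫_0^1 (π*x^2*cos(π*x) - 2*π*x*cos(π*x) - π*cos(π*x)) dx. Term by term:
  ∫_0^1 -π*cos(π*x) dx = 0;  ∫_0^1 π*x^2*cos(π*x) dx = -2/π;  ∫_0^1 -2*π*x*cos(π*x) dx = 4/π.
Sum: 0 − 2/π + 4/π = 2/π.
So LHS = 2/π.
∫_0^1 v(x) φ(x) dx = ∫_0^1 (2*x*sin(π*x) - sin(π*x)) dx. Term by term:
  ∫_0^1 -sin(π*x) dx = -2/π;  ∫_0^1 2*x*sin(π*x) dx = 2/π.
Sum: -2/π + 2/π = 0.
So RHS = -∫_0^1 v(x) φ(x) dx = 0.
LHS − RHS = 2/π ≠ 0, so the identity fails.
(For a valid weak derivative the identity must hold for EVERY test function, in particular this one. The failure shows v is NOT the weak derivative of u.)
Correct weak derivative would be u'(x) = 2*x - 2.


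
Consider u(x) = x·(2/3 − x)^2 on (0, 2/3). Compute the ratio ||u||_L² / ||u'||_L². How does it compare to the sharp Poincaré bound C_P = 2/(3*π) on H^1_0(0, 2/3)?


||u||_L² / ||u'||_L² = sqrt(14)/21 < C_P = 2/(3*π).

u(x) = x·(2/3 − x)^2, so u'(x) = (3*x - 2)*(9*x - 2)/9.
u(x) = x·(2/3 − x)^2 vanishes at x = 0 and x = 2/3, so u ∈ H^1_0(0, 2/3). Differentiate via the product rule and integrate the resulting polynomials term by term.
  ∫_0^2/3 u² dx = ∫_0^2/3 (x^6 - 8*x^5/3 + 8*x^4/3 - 32*x^3/27 + 16*x^2/81) dx. Term by term:
    ∫_0^2/3 x^6 dx = 128/15309;  ∫_0^2/3 -8*x^5/3 dx = -256/6561;  ∫_0^2/3 8*x^4/3 dx = 256/3645;
    ∫_0^2/3 -32*x^3/27 dx = -128/2187;  ∫_0^2/3 16*x^2/81 dx = 128/6561.
  Sum: 128/15309 − 256/6561 + 256/3645 − 128/2187 + 128/6561 = 128/229635.
  ∫_0^2/3 (u')² dx = ∫_0^2/3 (9*x^4 - 16*x^3 + 88*x^2/9 - 64*x/27 + 16/81) dx. Term by term:
    ∫_0^2/3 9*x^4 dx = 32/135;  ∫_0^2/3 -16*x^3 dx = -64/81;  ∫_0^2/3 88*x^2/9 dx = 704/729;
    ∫_0^2/3 -64*x/27 dx = -128/243;  ∫_0^2/3 16/81 dx = 32/243.
  Sum: 32/135 − 64/81 + 704/729 − 128/243 + 32/243 = 64/3645.
∫_0^2/3 u² dx = 128/229635, so ||u||_L² = 8*sqrt(70)/2835.
∫_0^2/3 (u')² dx = 64/3645, so ||u'||_L² = 8*sqrt(5)/135.
Ratio ||u||_L² / ||u'||_L² = sqrt(14)/21.
Sharp Poincaré constant on H^1_0(0, 2/3) is C_P = L/π = 2/(3*π), achieved by sin(3*π/2·x).
A polynomial bump cannot attain the sharp Poincaré constant (only the first sine eigenfunction does), so the ratio is strictly less than C_P, consistent with ||u||_L² ≤ C_P ||u'||_L².


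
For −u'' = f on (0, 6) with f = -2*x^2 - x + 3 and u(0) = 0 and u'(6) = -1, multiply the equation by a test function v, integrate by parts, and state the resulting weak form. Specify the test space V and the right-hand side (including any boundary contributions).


V = {v ∈ H^1(0, 6) : v(0) = 0} (test functions vanish at x = 0 where u is specified); weak form: ∫_0^6 u'v' dx = ∫_0^6 (-2*x^2 - x + 3) v dx − v(6) for all v ∈ V.

Multiply both sides by a test function v and integrate from 0 to 6:
  ∫_0^6 −u''(x) v(x) dx = ∫_0^6 f(x) v(x) dx.
Integrate the LHS by parts once:
  ∫_0^6 −u'' v dx = −[u'(x) v(x)]_0^6 + ∫_0^6 u'(x) v'(x) dx.
Thus ∫_0^6 u'(x) v'(x) dx = ∫_0^6 f(x) v(x) dx + [u'(x) v(x)]_0^6.
Choose V so that boundary terms are either known or forced to vanish.
Mixed BC: u(0) = 0 (Dirichlet) and u'(6) = -1 (Neumann). Define V = {v ∈ H^1(0, 6) : v(0) = 0}. Then [u' v]_0^6 = u'(6)·v(6) − u'(0)·0 = − v(6).
Weak formulation: find u (satisfying any essential BC) such that ∫_0^6 u'(x) v'(x) dx = ∫_0^6 f v dx − v(6) for all v ∈ V (Dirichlet at 0 absorbed into V; Neumann datum at x = 6 contributes the boundary term).
Substituting f(x) = -2*x^2 - x + 3, the right-hand side is ∫_0^6 (-2*x^2 - x + 3) v dx − v(6).


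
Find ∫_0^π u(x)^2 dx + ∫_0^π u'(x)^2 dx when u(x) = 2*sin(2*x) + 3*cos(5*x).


||u||_{H^1(0,π)}^2 = -416/7 + 127*π

u'(x) = -15*sin(5*x) + 4*cos(2*x).
Expand u² and (u')² and integrate term by term on (0, π), using: for integers n ≥ 1, ∫_0^π sin²(nx) dx = ∫_0^π cos²(nx) dx = π/2; for n ≠ n', ∫_0^π sin(nx)sin(n'x) dx = ∫_0^π cos(nx)cos(n'x) dx = 0; and by product-to-sum, ∫_0^π sin(nx)cos(n'x) dx = ½∫_0^π [sin((n+n')x) + sin((n−n')x)] dx, which is 0 when n+n' is even and 2n/(n²−n'²) when n+n' is odd (it need not vanish on (0, π)).
  u² squared terms: (2)²·∫sin(2x)² dx = 4·π/2 = 2*π;  (3)²·∫cos(5x)² dx = 9·π/2 = 9*π/2.
  u² cross terms: 2·(2)·(3)·∫sin(2x)·cos(5x) dx = 12·(-4/21) = -16/7.
  So ∫_0^π u² dx = 2*π + 9*π/2 − 16/7 = -16/7 + 13*π/2.
  (u')² squared terms: (-15)²·∫sin(5x)² dx = 225·π/2 = 225*π/2;  (4)²·∫cos(2x)² dx = 16·π/2 = 8*π.
  (u')² cross terms: 2·(-15)·(4)·∫sin(5x)·cos(2x) dx = -120·(10/21) = -400/7.
  So ∫_0^π (u')² dx = 225*π/2 + 8*π − 400/7 = -400/7 + 241*π/2.
||u||_{H^1}^2 = (-16/7 + 13*π/2) + (-400/7 + 241*π/2) = -416/7 + 127*π.


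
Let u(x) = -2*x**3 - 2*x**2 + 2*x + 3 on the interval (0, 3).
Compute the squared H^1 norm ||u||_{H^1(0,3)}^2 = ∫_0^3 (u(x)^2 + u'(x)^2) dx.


||u||_{H^1}^2 = 147732/35

The H^1 norm (squared) on an interval (0, L) is
  ||u||_{H^1}^2 = ∫_0^L u(x)^2 dx + ∫_0^L u'(x)^2 dx.
Compute u'(x) = -6*x**2 - 4*x + 2.
Then u(x)^2 = 4*x**6 + 8*x**5 - 4*x**4 - 20*x**3 - 8*x**2 + 12*x + 9 and u'(x)^2 = 36*x**4 + 48*x**3 - 8*x**2 - 16*x + 4.
Integrate each monomial from 0 to 3 using ∫_0^3 c·x^n dx = c·3^(n+1)/(n+1):
  ∫_0^3 u(x)^2 dx = ∫_0^3 (4*x^6 + 8*x^5 - 4*x^4 - 20*x^3 - 8*x^2 + 12*x + 9) dx. Term by term:
    ∫_0^3 4*x^6 dx = 8748/7;  ∫_0^3 8*x^5 dx = 972;  ∫_0^3 -4*x^4 dx = -972/5;
    ∫_0^3 -20*x^3 dx = -405;  ∫_0^3 -8*x^2 dx = -72;  ∫_0^3 12*x dx = 54;
    ∫_0^3 9 dx = 27.
  Sum: 8748/7 + 972 − 972/5 − 405 − 72 + 54 + 27 = 57096/35.
  ∫_0^3 u'(x)^2 dx = ∫_0^3 (36*x^4 + 48*x^3 - 8*x^2 - 16*x + 4) dx. Term by term:
    ∫_0^3 36*x^4 dx = 8748/5;  ∫_0^3 48*x^3 dx = 972;  ∫_0^3 -8*x^2 dx = -72;
    ∫_0^3 -16*x dx = -72;  ∫_0^3 4 dx = 12.
  Sum: 8748/5 + 972 − 72 − 72 + 12 = 12948/5.
Adding: ||u||_{H^1}^2 = 57096/35 + 12948/5 = 147732/35.


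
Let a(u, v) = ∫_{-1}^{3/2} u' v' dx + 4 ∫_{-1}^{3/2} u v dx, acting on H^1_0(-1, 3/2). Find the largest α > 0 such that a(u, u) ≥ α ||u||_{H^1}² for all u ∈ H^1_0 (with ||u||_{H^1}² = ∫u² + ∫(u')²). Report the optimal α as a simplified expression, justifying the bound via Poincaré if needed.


α = 1

Coercivity of a(·,·) on H^1_0(-1, 3/2) means a(u, u) ≥ α ||u||_{H^1}² for every u ∈ H^1_0.
The interval has length L = 5/2, and Poincaré/coercivity depend only on L. Here a(u, u) = ∫(u')² + (4)·∫u².
Here c = 4 ≥ 1, so a(u,u) = ∫(u')² + c∫u² ≥ ∫(u')² + ∫u² = ||u||_{H^1}², i.e. α = 1 works. No larger α is possible: a(u,u) ≥ α||u||_{H^1}² means (1−α)∫(u')² ≥ (α−c)∫u², and for the modes u_n = sin(nπ(x−x₀)/L) (x₀ the left endpoint) one has ∫u_n²/∫(u_n')² = (L/(nπ))² → 0, so a(u_n,u_n)/||u_n||_{H^1}² → 1. Hence the optimal constant is α = 1.
Therefore α = 1.


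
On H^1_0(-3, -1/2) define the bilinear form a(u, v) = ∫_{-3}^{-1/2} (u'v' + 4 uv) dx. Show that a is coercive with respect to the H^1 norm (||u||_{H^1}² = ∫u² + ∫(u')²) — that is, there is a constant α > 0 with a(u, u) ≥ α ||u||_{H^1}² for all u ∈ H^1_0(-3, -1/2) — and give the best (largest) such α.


α = 1

Coercivity of a(·,·) on H^1_0(-3, -1/2) means a(u, u) ≥ α ||u||_{H^1}² for every u ∈ H^1_0.
The interval has length L = 5/2, and Poincaré/coercivity depend only on L. Here a(u, u) = ∫(u')² + (4)·∫u².
Here c = 4 ≥ 1, so a(u,u) = ∫(u')² + c∫u² ≥ ∫(u')² + ∫u² = ||u||_{H^1}², i.e. α = 1 works. No larger α is possible: a(u,u) ≥ α||u||_{H^1}² means (1−α)∫(u')² ≥ (α−c)∫u², and for the modes u_n = sin(nπ(x−x₀)/L) (x₀ the left endpoint) one has ∫u_n²/∫(u_n')² = (L/(nπ))² → 0, so a(u_n,u_n)/||u_n||_{H^1}² → 1. Hence the optimal constant is α = 1.
Therefore α = 1.


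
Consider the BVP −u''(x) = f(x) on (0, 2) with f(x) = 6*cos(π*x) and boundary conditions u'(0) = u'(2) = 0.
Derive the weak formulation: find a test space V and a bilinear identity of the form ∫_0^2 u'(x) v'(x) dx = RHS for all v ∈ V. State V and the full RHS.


V = H^1(0, 2) (no boundary constraint on v; u is determined up to an additive constant); weak form: ∫_0^2 u'v' dx = ∫_0^2 (6*cos(π*x)) v dx for all v ∈ V.

Multiply both sides by a test function v and integrate from 0 to 2:
  ∫_0^2 −u''(x) v(x) dx = ∫_0^2 f(x) v(x) dx.
Integrate the LHS by parts once:
  ∫_0^2 −u'' v dx = −[u'(x) v(x)]_0^2 + ∫_0^2 u'(x) v'(x) dx.
Thus ∫_0^2 u'(x) v'(x) dx = ∫_0^2 f(x) v(x) dx + [u'(x) v(x)]_0^2.
Choose V so that boundary terms are either known or forced to vanish.
u has homogeneous Neumann: u'(0) = u'(2) = 0. So [u' v]_0^2 = 0·v(2) − 0·v(0) = 0 for any v; take V = H^1(0, 2).
Weak formulation: find u (satisfying any essential BC) such that ∫_0^2 u'(x) v'(x) dx = ∫_0^2 f v dx for all v ∈ V (homogeneous Neumann, so boundary terms vanish).
Substituting f(x) = 6*cos(π*x), the right-hand side is ∫_0^2 (6*cos(π*x)) v dx.
Compatibility check (pure Neumann): taking v ≡ 1 ∈ V gives 0 = ∫_0^2 f dx + (0) − (0), i.e. ∫_0^2 f dx must equal u'(0) − u'(2) = 0. Indeed ∫_0^2 (6*cos(π*x)) dx = 0, so the data are compatible. The solution is then unique only up to an additive constant (fix it e.g. by requiring ∫_0^2 u dx = 0).


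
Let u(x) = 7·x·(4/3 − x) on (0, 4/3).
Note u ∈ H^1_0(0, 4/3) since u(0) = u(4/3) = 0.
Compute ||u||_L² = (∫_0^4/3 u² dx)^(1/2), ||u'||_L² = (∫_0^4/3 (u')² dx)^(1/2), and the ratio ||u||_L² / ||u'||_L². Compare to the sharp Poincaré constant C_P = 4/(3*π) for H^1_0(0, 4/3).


||u||_L² / ||u'||_L² = 2*sqrt(10)/15 < C_P = 4/(3*π).

u(x) = 7·x·(4/3 − x), so u'(x) = 28/3 - 14*x.
u(x) = 7·x·(4/3 − x) vanishes at x = 0 and x = 4/3, so u ∈ H^1_0(0, 4/3). Differentiate via the product rule and integrate the resulting polynomials term by term.
  ∫_0^4/3 u² dx = ∫_0^4/3 (49*x^4 - 392*x^3/3 + 784*x^2/9) dx. Term by term:
    ∫_0^4/3 49*x^4 dx = 50176/1215;  ∫_0^4/3 -392*x^3/3 dx = -25088/243;  ∫_0^4/3 784*x^2/9 dx = 50176/729.
  Sum: 50176/1215 − 25088/243 + 50176/729 = 25088/3645.
  ∫_0^4/3 (u')² dx = ∫_0^4/3 (196*x^2 - 784*x/3 + 784/9) dx. Term by term:
    ∫_0^4/3 196*x^2 dx = 12544/81;  ∫_0^4/3 -784*x/3 dx = -6272/27;  ∫_0^4/3 784/9 dx = 3136/27.
  Sum: 12544/81 − 6272/27 + 3136/27 = 3136/81.
∫_0^4/3 u² dx = 25088/3645, so ||u||_L² = 112*sqrt(10)/135.
∫_0^4/3 (u')² dx = 3136/81, so ||u'||_L² = 56/9.
Ratio ||u||_L² / ||u'||_L² = 2*sqrt(10)/15.
Sharp Poincaré constant on H^1_0(0, 4/3) is C_P = L/π = 4/(3*π), achieved by sin(3*π/4·x).
A polynomial bump cannot attain the sharp Poincaré constant (only the first sine eigenfunction does), so the ratio is strictly less than C_P, consistent with ||u||_L² ≤ C_P ||u'||_L².
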